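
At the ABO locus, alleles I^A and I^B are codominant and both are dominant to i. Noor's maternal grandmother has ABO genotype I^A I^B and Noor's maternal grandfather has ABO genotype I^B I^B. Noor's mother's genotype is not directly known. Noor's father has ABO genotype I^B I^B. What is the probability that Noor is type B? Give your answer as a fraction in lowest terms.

Noor's mother's ABO genotype from I^A I^B × I^B I^B: 1/2 I^A I^B, 1/2 I^B I^B.
Crossing each possibility with the father I^B I^B and summing P(type B): 1/2·1/2 + 1/2·1 = 3/4.

3/4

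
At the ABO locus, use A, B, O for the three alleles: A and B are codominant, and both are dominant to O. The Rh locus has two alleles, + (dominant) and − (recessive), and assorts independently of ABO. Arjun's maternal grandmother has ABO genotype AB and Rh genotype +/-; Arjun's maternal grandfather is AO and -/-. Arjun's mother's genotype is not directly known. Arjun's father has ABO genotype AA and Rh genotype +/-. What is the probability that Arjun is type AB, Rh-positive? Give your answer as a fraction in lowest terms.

5/32

Arjun's mother's ABO genotype from AB × AO: 1/4 AA, 1/4 AB, 1/4 AO, 1/4 BO.
Crossing each possibility with the father AA and summing P(type AB): 1/4·0 + 1/4·1/2 + 1/4·0 + 1/4·1/2 = 1/4.
Similarly for Rh via the mother's Rh distribution: P(Rh+) = 5/8.
Independent loci: 1/4 × 5/8 = 5/32.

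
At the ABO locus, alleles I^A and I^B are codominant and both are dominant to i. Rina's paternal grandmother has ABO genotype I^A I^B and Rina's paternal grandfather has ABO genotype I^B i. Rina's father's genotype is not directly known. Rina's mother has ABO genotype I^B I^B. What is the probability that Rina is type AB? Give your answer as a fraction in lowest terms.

Rina's father's ABO genotype from I^A I^B × I^B i: 1/4 I^A I^B, 1/4 I^A i, 1/4 I^B I^B, 1/4 I^B i.
Crossing each possibility with the mother I^B I^B and summing P(type AB): 1/4·1/2 + 1/4·1/2 + 1/4·0 + 1/4·0 = 1/4.

1/4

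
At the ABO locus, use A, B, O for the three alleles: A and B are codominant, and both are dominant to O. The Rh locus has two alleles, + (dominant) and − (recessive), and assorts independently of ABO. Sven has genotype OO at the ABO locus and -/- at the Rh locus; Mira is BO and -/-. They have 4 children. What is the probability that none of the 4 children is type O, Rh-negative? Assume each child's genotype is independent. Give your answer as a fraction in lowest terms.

ABO cross OO × BO → 1/2 O, 1/2 B.
Rh cross -/- × -/- → 1 Rh-; so P(type O, Rh-negative) = 1/2 × 1 = 1/2 per child.
P(not type O, Rh-negative) = 1/2 for one child; (1/2)^4 = 1/16.

1/16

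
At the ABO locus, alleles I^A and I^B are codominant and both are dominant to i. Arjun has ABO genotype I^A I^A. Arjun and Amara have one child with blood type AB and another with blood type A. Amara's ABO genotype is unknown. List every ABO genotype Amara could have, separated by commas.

I^A I^B, I^B i

For each candidate genotype of Amara, check whether crossing it with I^A I^A can produce every observed child phenotype.
  I^A I^A → possible child types {A} ✗
  I^A I^B → possible child types {A, AB} ✓
  I^A i → possible child types {A} ✗
  I^B I^B → possible child types {AB} ✗
  I^B i → possible child types {A, AB} ✓
  i i → possible child types {A} ✗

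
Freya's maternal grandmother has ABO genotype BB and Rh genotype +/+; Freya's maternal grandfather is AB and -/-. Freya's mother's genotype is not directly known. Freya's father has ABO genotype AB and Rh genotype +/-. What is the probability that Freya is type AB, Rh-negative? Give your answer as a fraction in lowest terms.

1/8

Freya's mother's ABO genotype from BB × AB: 1/2 AB, 1/2 BB.
Crossing each possibility with the father AB and summing P(type AB): 1/2·1/2 + 1/2·1/2 = 1/2.
Similarly for Rh via the mother's Rh distribution: P(Rh-) = 1/4.
Independent loci: 1/2 × 1/4 = 1/8.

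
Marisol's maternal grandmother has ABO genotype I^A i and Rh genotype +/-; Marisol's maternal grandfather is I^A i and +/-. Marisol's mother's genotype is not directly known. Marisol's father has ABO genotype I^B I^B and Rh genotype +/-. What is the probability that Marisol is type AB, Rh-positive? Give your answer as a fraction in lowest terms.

Marisol's mother's ABO genotype from I^A i × I^A i: 1/4 I^A I^A, 1/2 I^A i, 1/4 i i.
Crossing each possibility with the father I^B I^B and summing P(type AB): 1/4·1 + 1/2·1/2 + 1/4·0 = 1/2.
Similarly for Rh via the mother's Rh distribution: P(Rh+) = 3/4.
Independent loci: 1/2 × 3/4 = 3/8.

3/8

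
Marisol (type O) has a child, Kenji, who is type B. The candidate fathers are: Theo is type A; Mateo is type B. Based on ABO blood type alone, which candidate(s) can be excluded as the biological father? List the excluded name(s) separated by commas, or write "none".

Theo

A candidate is excluded only if no genotype consistent with his phenotype could produce a type B child with a type O mother.
Theo (type A): no genotype consistent with that phenotype can produce a type-B child with a type-O mother.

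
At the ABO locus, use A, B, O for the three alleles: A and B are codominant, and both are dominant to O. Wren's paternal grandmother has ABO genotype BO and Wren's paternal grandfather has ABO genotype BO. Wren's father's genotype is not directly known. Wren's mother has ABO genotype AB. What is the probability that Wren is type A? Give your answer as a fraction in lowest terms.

Wren's father's ABO genotype from BO × BO: 1/4 BB, 1/2 BO, 1/4 OO.
Crossing each possibility with the mother AB and summing P(type A): 1/4·0 + 1/2·1/4 + 1/4·1/2 = 1/4.

1/4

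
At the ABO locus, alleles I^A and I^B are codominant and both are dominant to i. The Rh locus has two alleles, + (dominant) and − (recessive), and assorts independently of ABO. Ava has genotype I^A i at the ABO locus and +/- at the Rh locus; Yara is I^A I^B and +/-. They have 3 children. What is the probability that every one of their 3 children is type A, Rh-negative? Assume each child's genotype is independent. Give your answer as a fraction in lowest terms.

ABO cross I^A i × I^A I^B → 1/2 A, 1/4 B, 1/4 AB.
Rh cross +/- × +/- → 3/4 Rh+, 1/4 Rh-; so P(type A, Rh-negative) = 1/2 × 1/4 = 1/8 per child.
All 3 independent: (1/8)^3 = 1/512.

1/512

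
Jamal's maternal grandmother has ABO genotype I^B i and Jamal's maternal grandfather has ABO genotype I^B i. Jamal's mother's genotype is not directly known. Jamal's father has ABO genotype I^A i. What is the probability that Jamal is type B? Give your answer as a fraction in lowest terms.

1/4

Jamal's mother's ABO genotype from I^B i × I^B i: 1/4 I^B I^B, 1/2 I^B i, 1/4 i i.
Crossing each possibility with the father I^A i and summing P(type B): 1/4·1/2 + 1/2·1/4 + 1/4·0 = 1/4.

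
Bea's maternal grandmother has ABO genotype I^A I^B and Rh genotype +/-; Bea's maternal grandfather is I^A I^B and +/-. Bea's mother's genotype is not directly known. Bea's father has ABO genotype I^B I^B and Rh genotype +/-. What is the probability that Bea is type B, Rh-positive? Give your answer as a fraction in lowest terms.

Bea's mother's ABO genotype from I^A I^B × I^A I^B: 1/4 I^A I^A, 1/2 I^A I^B, 1/4 I^B I^B.
Crossing each possibility with the father I^B I^B and summing P(type B): 1/4·0 + 1/2·1/2 + 1/4·1 = 1/2.
Similarly for Rh via the mother's Rh distribution: P(Rh+) = 3/4.
Independent loci: 1/2 × 3/4 = 3/8.

3/8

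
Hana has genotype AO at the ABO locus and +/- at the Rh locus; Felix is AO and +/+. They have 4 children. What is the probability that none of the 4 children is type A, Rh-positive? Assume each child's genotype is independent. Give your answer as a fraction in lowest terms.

ABO cross AO × AO → 1/4 O, 3/4 A.
Rh cross +/- × +/+ → 1 Rh+; so P(type A, Rh-positive) = 3/4 × 1 = 3/4 per child.
P(not type A, Rh-positive) = 1/4 for one child; (1/4)^4 = 1/256.

1/256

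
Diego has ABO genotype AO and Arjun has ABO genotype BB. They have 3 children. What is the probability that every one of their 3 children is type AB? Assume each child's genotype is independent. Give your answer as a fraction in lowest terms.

ABO cross AO × BB → 1/2 B, 1/2 AB.
So P(type AB) = 1/2 per child.
All 3 independent: (1/2)^3 = 1/8.

1/8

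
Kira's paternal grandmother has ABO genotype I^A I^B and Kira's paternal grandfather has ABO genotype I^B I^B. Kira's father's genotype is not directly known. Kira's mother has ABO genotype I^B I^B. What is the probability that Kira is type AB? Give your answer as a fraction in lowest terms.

Kira's father's ABO genotype from I^A I^B × I^B I^B: 1/2 I^A I^B, 1/2 I^B I^B.
Crossing each possibility with the mother I^B I^B and summing P(type AB): 1/2·1/2 + 1/2·0 = 1/4.

1/4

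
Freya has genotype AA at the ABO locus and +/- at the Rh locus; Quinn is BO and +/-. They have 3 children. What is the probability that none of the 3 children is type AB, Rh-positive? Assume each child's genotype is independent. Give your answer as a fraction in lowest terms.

125/512

ABO cross AA × BO → 1/2 A, 1/2 AB.
Rh cross +/- × +/- → 3/4 Rh+, 1/4 Rh-; so P(type AB, Rh-positive) = 1/2 × 3/4 = 3/8 per child.
P(not type AB, Rh-positive) = 5/8 for one child; (5/8)^3 = 125/512.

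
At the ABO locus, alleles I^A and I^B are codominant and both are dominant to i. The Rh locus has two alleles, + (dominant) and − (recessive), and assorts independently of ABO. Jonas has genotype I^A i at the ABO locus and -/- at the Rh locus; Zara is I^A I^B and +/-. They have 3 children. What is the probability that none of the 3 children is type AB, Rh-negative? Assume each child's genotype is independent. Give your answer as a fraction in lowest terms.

343/512

ABO cross I^A i × I^A I^B → 1/2 A, 1/4 B, 1/4 AB.
Rh cross -/- × +/- → 1/2 Rh+, 1/2 Rh-; so P(type AB, Rh-negative) = 1/4 × 1/2 = 1/8 per child.
P(not type AB, Rh-negative) = 7/8 for one child; (7/8)^3 = 343/512.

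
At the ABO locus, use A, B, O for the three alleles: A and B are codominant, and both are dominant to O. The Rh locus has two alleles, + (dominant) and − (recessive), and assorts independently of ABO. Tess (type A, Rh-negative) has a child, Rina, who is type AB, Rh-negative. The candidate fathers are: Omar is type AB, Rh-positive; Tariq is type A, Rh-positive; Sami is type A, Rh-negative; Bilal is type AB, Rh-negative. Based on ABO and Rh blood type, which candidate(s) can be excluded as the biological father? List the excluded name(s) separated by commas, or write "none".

Tariq, Sami

A candidate is excluded only if no genotype consistent with his phenotype could produce a type AB, Rh-negative child with a type A, Rh-negative mother.
Tariq (type A, Rh+): no genotype consistent with that phenotype can produce a type-AB Rh- child with a type-A mother.
Sami (type A, Rh-): no genotype consistent with that phenotype can produce a type-AB Rh- child with a type-A mother.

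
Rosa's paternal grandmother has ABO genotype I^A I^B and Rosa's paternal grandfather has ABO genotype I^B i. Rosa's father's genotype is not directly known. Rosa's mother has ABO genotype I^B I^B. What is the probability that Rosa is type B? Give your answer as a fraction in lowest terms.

Rosa's father's ABO genotype from I^A I^B × I^B i: 1/4 I^A I^B, 1/4 I^A i, 1/4 I^B I^B, 1/4 I^B i.
Crossing each possibility with the mother I^B I^B and summing P(type B): 1/4·1/2 + 1/4·1/2 + 1/4·1 + 1/4·1 = 3/4.

3/4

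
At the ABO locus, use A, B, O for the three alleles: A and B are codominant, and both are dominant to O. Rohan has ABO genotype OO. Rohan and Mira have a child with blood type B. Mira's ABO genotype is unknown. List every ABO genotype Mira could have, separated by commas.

For each candidate genotype of Mira, check whether crossing it with OO can produce every observed child phenotype.
  AA → possible child types {A} ✗
  AB → possible child types {A, B} ✓
  AO → possible child types {O, A} ✗
  BB → possible child types {B} ✓
  BO → possible child types {O, B} ✓
  OO → possible child types {O} ✗

AB, BB, BO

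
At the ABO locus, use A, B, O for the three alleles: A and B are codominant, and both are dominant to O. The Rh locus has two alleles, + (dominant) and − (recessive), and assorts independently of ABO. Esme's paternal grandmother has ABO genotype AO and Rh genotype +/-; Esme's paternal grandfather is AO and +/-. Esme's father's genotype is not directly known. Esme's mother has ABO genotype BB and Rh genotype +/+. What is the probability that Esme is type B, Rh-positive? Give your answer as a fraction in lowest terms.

1/2

Esme's father's ABO genotype from AO × AO: 1/4 AA, 1/2 AO, 1/4 OO.
Crossing each possibility with the mother BB and summing P(type B): 1/4·0 + 1/2·1/2 + 1/4·1 = 1/2.
Similarly for Rh via the father's Rh distribution: P(Rh+) = 1.
Independent loci: 1/2 × 1 = 1/2.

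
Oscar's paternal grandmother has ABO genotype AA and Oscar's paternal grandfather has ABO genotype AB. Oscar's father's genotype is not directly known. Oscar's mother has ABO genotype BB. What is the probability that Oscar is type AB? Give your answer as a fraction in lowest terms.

3/4

Oscar's father's ABO genotype from AA × AB: 1/2 AA, 1/2 AB.
Crossing each possibility with the mother BB and summing P(type AB): 1/2·1 + 1/2·1/2 = 3/4.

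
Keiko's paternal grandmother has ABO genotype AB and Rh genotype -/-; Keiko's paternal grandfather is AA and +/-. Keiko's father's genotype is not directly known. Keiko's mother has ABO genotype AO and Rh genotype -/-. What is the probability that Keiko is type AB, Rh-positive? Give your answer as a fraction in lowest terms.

Keiko's father's ABO genotype from AB × AA: 1/2 AA, 1/2 AB.
Crossing each possibility with the mother AO and summing P(type AB): 1/2·0 + 1/2·1/4 = 1/8.
Similarly for Rh via the father's Rh distribution: P(Rh+) = 1/4.
Independent loci: 1/8 × 1/4 = 1/32.

1/32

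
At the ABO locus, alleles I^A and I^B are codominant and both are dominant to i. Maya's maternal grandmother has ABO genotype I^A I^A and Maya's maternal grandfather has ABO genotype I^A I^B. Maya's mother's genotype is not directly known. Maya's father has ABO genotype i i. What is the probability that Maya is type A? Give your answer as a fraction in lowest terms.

Maya's mother's ABO genotype from I^A I^A × I^A I^B: 1/2 I^A I^A, 1/2 I^A I^B.
Crossing each possibility with the father i i and summing P(type A): 1/2·1 + 1/2·1/2 = 3/4.

3/4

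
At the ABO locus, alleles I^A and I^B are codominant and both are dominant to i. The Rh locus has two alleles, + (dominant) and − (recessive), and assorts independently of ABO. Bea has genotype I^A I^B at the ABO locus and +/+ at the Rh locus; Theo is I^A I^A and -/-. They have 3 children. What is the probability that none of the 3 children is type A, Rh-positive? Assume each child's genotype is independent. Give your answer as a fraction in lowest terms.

ABO cross I^A I^B × I^A I^A → 1/2 A, 1/2 AB.
Rh cross +/+ × -/- → 1 Rh+; so P(type A, Rh-positive) = 1/2 × 1 = 1/2 per child.
P(not type A, Rh-positive) = 1/2 for one child; (1/2)^3 = 1/8.

1/8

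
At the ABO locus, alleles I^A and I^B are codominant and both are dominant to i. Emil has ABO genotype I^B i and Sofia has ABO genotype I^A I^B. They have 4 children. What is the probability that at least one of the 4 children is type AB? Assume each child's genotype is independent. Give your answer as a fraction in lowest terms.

175/256

ABO cross I^B i × I^A I^B → 1/4 A, 1/2 B, 1/4 AB.
So P(type AB) = 1/4 per child.
P(none) = (3/4)^4 = 81/256; P(at least one) = 1 − 81/256 = 175/256.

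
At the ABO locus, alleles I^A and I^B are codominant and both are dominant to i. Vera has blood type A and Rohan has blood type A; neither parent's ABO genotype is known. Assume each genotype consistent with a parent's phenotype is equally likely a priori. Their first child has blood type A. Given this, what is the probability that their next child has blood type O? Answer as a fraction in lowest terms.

1/20

Possible genotypes: Vera ∈ {I^A I^A, I^A i}; Rohan ∈ {I^A I^A, I^A i}.
Weight each parental genotype pair by prior × P(type-A child):
  I^A I^A × I^A I^A: posterior weight 4/15; P(next child type O) = 0.
  I^A I^A × I^A i: posterior weight 4/15; P(next child type O) = 0.
  I^A i × I^A I^A: posterior weight 4/15; P(next child type O) = 0.
  I^A i × I^A i: posterior weight 1/5; P(next child type O) = 1/4.
Weighted sum = 1/20.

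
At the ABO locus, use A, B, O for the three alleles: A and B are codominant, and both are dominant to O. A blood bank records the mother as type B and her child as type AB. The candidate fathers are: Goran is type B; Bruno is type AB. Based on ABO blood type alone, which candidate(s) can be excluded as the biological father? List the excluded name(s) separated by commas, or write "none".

Goran

A candidate is excluded only if no genotype consistent with his phenotype could produce a type AB child with a type B mother.
Goran (type B): no genotype consistent with that phenotype can produce a type-AB child with a type-B mother.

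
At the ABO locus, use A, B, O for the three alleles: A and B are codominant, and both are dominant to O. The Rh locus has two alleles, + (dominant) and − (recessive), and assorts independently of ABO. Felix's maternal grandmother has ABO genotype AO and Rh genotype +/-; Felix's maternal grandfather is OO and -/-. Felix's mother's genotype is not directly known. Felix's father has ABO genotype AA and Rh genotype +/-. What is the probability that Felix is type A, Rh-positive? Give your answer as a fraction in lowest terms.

5/8

Felix's mother's ABO genotype from AO × OO: 1/2 AO, 1/2 OO.
Crossing each possibility with the father AA and summing P(type A): 1/2·1 + 1/2·1 = 1.
Similarly for Rh via the mother's Rh distribution: P(Rh+) = 5/8.
Independent loci: 1 × 5/8 = 5/8.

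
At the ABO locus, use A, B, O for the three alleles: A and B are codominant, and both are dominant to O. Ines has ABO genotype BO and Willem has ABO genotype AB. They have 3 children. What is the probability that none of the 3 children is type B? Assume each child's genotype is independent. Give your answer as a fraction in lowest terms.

ABO cross BO × AB → 1/4 A, 1/2 B, 1/4 AB.
So P(type B) = 1/2 per child.
P(not type B) = 1/2 for one child; (1/2)^3 = 1/8.

1/8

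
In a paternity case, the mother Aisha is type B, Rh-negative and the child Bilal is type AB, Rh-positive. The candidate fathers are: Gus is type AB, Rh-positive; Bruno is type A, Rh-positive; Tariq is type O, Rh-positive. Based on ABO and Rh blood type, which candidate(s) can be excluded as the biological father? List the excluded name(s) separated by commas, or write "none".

Tariq

A candidate is excluded only if no genotype consistent with his phenotype could produce a type AB, Rh-positive child with a type B, Rh-negative mother.
Tariq (type O, Rh+): no genotype consistent with that phenotype can produce a type-AB Rh+ child with a type-B mother.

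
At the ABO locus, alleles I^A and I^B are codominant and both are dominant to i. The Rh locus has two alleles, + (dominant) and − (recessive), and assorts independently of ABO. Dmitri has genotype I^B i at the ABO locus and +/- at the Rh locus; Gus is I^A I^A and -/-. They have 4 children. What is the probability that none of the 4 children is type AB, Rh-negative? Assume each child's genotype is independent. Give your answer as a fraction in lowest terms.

81/256

ABO cross I^B i × I^A I^A → 1/2 A, 1/2 AB.
Rh cross +/- × -/- → 1/2 Rh+, 1/2 Rh-; so P(type AB, Rh-negative) = 1/2 × 1/2 = 1/4 per child.
P(not type AB, Rh-negative) = 3/4 for one child; (3/4)^4 = 81/256.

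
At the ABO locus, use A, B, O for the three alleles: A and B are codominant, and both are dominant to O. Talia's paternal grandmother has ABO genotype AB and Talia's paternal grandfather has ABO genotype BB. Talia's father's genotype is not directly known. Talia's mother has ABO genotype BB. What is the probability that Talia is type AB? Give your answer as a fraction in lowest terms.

Talia's father's ABO genotype from AB × BB: 1/2 AB, 1/2 BB.
Crossing each possibility with the mother BB and summing P(type AB): 1/2·1/2 + 1/2·0 = 1/4.

1/4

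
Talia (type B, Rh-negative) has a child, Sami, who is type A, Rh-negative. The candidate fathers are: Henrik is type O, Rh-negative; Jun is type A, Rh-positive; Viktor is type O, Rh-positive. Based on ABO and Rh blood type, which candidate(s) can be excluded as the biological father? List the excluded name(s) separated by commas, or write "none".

A candidate is excluded only if no genotype consistent with his phenotype could produce a type A, Rh-negative child with a type B, Rh-negative mother.
Henrik (type O, Rh-): no genotype consistent with that phenotype can produce a type-A Rh- child with a type-B mother.
Viktor (type O, Rh+): no genotype consistent with that phenotype can produce a type-A Rh- child with a type-B mother.

Henrik, Viktor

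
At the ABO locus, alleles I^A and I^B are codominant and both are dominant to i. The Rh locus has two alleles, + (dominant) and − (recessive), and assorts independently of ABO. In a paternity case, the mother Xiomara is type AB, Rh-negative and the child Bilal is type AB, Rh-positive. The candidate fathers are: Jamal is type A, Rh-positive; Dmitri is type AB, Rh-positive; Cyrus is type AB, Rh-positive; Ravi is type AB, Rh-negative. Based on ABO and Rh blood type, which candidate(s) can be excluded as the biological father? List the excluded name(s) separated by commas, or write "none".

A candidate is excluded only if no genotype consistent with his phenotype could produce a type AB, Rh-positive child with a type AB, Rh-negative mother.
Ravi (type AB, Rh-): no genotype consistent with that phenotype can produce a type-AB Rh+ child with a type-AB mother.

Ravi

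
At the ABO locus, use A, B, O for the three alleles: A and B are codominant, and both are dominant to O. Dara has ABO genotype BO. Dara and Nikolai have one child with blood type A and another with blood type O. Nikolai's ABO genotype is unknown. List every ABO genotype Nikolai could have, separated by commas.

For each candidate genotype of Nikolai, check whether crossing it with BO can produce every observed child phenotype.
  AA → possible child types {A, AB} ✗
  AB → possible child types {A, B, AB} ✗
  AO → possible child types {O, A, B, AB} ✓
  BB → possible child types {B} ✗
  BO → possible child types {O, B} ✗
  OO → possible child types {O, B} ✗

AO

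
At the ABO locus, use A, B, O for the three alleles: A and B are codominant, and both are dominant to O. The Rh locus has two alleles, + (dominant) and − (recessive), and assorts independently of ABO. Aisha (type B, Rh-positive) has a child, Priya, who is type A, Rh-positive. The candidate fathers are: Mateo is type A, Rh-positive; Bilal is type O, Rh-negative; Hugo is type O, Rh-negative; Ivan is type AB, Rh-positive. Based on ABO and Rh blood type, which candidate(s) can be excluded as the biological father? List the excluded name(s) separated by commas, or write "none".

Bilal, Hugo

A candidate is excluded only if no genotype consistent with his phenotype could produce a type A, Rh-positive child with a type B, Rh-positive mother.
Bilal (type O, Rh-): no genotype consistent with that phenotype can produce a type-A Rh+ child with a type-B mother.
Hugo (type O, Rh-): no genotype consistent with that phenotype can produce a type-A Rh+ child with a type-B mother.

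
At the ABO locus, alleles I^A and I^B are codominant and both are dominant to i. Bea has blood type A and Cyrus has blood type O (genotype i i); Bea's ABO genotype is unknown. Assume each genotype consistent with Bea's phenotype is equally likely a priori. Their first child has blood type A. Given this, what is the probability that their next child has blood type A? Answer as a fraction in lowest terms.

Possible genotypes: Bea ∈ {I^A I^A, I^A i}; Cyrus ∈ {i i}.
Weight each parental genotype pair by prior × P(type-A child):
  I^A I^A × i i: posterior weight 2/3; P(next child type A) = 1.
  I^A i × i i: posterior weight 1/3; P(next child type A) = 1/2.
Weighted sum = 5/6.

5/6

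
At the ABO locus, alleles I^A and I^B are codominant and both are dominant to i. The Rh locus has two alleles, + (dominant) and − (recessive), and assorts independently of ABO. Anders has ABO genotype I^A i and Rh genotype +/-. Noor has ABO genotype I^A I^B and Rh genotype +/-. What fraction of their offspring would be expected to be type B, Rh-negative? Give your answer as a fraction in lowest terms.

1/16

ABO cross I^A i × I^A I^B → offspring phenotypes: 1/2 A, 1/4 B, 1/4 AB.
Rh cross +/- × +/- → 3/4 Rh+, 1/4 Rh-.
Independent loci: P(type B, Rh-negative) = 1/4 × 1/4 = 1/16.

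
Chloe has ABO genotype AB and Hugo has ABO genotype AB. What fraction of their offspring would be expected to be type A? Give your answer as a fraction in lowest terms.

ABO cross AB × AB → offspring phenotypes: 1/4 A, 1/4 B, 1/2 AB.
So P(type A) = 1/4.

1/4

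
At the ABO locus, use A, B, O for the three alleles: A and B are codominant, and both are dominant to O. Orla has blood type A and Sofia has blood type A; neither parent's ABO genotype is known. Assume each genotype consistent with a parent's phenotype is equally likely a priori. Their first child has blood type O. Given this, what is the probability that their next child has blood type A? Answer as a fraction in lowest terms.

3/4

Possible genotypes: Orla ∈ {AA, AO}; Sofia ∈ {AA, AO}.
Weight each parental genotype pair by prior × P(type-O child):
  AO × AO: posterior weight 1; P(next child type A) = 3/4.
Weighted sum = 3/4.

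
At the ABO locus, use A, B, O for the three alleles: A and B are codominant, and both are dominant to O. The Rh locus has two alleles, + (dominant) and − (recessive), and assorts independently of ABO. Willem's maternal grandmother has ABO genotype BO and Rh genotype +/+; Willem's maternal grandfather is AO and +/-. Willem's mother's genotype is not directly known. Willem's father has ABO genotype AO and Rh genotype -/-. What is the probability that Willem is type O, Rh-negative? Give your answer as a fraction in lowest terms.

Willem's mother's ABO genotype from BO × AO: 1/4 AB, 1/4 AO, 1/4 BO, 1/4 OO.
Crossing each possibility with the father AO and summing P(type O): 1/4·0 + 1/4·1/4 + 1/4·1/4 + 1/4·1/2 = 1/4.
Similarly for Rh via the mother's Rh distribution: P(Rh-) = 1/4.
Independent loci: 1/4 × 1/4 = 1/16.

1/16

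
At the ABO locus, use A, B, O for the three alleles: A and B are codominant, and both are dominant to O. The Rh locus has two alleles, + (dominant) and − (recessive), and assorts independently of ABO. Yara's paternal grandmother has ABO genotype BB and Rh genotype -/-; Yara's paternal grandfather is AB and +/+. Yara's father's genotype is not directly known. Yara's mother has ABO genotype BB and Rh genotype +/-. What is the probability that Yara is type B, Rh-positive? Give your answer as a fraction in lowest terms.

Yara's father's ABO genotype from BB × AB: 1/2 AB, 1/2 BB.
Crossing each possibility with the mother BB and summing P(type B): 1/2·1/2 + 1/2·1 = 3/4.
Similarly for Rh via the father's Rh distribution: P(Rh+) = 3/4.
Independent loci: 3/4 × 3/4 = 9/16.

9/16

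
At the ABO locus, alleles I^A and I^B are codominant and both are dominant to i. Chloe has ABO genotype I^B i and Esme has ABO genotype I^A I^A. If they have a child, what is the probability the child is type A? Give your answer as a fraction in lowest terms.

ABO cross I^B i × I^A I^A → offspring phenotypes: 1/2 A, 1/2 AB.
So P(type A) = 1/2.

1/2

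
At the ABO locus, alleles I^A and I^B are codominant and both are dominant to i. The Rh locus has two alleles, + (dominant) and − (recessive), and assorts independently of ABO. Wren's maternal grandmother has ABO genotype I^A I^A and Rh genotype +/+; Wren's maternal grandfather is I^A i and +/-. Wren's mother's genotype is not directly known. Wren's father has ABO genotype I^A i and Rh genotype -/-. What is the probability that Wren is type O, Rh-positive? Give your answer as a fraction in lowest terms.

3/32

Wren's mother's ABO genotype from I^A I^A × I^A i: 1/2 I^A I^A, 1/2 I^A i.
Crossing each possibility with the father I^A i and summing P(type O): 1/2·0 + 1/2·1/4 = 1/8.
Similarly for Rh via the mother's Rh distribution: P(Rh+) = 3/4.
Independent loci: 1/8 × 3/4 = 3/32.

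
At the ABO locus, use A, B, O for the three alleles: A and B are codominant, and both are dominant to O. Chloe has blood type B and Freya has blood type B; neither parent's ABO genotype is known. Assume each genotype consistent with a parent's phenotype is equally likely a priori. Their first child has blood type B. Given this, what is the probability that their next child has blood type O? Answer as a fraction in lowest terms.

1/20

Possible genotypes: Chloe ∈ {BB, BO}; Freya ∈ {BB, BO}.
Weight each parental genotype pair by prior × P(type-B child):
  BB × BB: posterior weight 4/15; P(next child type O) = 0.
  BB × BO: posterior weight 4/15; P(next child type O) = 0.
  BO × BB: posterior weight 4/15; P(next child type O) = 0.
  BO × BO: posterior weight 1/5; P(next child type O) = 1/4.
Weighted sum = 1/20.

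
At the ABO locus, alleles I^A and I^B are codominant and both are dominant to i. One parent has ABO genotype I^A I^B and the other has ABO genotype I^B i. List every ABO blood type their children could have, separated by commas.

Gametes from I^A I^B × I^B i give offspring ABO genotypes I^A I^B, I^A i, I^B I^B, I^B i, i.e. phenotypes A, B, AB.

A, B, AB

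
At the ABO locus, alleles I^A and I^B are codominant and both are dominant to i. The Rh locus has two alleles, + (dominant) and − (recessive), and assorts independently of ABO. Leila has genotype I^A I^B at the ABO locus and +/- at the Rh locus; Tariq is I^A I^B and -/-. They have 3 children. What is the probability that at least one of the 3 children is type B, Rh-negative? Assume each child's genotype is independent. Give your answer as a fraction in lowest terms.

ABO cross I^A I^B × I^A I^B → 1/4 A, 1/4 B, 1/2 AB.
Rh cross +/- × -/- → 1/2 Rh+, 1/2 Rh-; so P(type B, Rh-negative) = 1/4 × 1/2 = 1/8 per child.
P(none) = (7/8)^3 = 343/512; P(at least one) = 1 − 343/512 = 169/512.

169/512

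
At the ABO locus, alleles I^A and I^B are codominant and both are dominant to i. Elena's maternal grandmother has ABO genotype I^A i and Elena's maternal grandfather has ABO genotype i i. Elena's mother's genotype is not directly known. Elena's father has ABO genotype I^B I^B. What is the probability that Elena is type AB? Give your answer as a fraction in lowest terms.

1/4

Elena's mother's ABO genotype from I^A i × i i: 1/2 I^A i, 1/2 i i.
Crossing each possibility with the father I^B I^B and summing P(type AB): 1/2·1/2 + 1/2·0 = 1/4.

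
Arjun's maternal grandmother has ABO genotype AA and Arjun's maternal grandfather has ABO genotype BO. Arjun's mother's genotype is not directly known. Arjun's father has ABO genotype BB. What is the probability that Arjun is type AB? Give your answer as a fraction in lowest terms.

1/2

Arjun's mother's ABO genotype from AA × BO: 1/2 AB, 1/2 AO.
Crossing each possibility with the father BB and summing P(type AB): 1/2·1/2 + 1/2·1/2 = 1/2.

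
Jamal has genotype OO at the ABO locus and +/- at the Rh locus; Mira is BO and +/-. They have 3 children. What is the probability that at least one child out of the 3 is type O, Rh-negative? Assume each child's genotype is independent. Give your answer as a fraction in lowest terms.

ABO cross OO × BO → 1/2 O, 1/2 B.
Rh cross +/- × +/- → 3/4 Rh+, 1/4 Rh-; so P(type O, Rh-negative) = 1/2 × 1/4 = 1/8 per child.
P(none) = (7/8)^3 = 343/512; P(at least one) = 1 − 343/512 = 169/512.

169/512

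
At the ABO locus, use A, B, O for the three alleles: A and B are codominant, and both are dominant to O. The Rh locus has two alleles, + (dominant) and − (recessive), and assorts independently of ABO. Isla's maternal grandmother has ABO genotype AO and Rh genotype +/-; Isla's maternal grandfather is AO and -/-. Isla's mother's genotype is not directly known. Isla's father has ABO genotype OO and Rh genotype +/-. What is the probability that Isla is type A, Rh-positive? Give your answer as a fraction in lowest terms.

5/16

Isla's mother's ABO genotype from AO × AO: 1/4 AA, 1/2 AO, 1/4 OO.
Crossing each possibility with the father OO and summing P(type A): 1/4·1 + 1/2·1/2 + 1/4·0 = 1/2.
Similarly for Rh via the mother's Rh distribution: P(Rh+) = 5/8.
Independent loci: 1/2 × 5/8 = 5/16.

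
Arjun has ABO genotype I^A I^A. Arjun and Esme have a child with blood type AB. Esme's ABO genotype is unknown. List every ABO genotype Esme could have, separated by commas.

For each candidate genotype of Esme, check whether crossing it with I^A I^A can produce every observed child phenotype.
  I^A I^A → possible child types {A} ✗
  I^A I^B → possible child types {A, AB} ✓
  I^A i → possible child types {A} ✗
  I^B I^B → possible child types {AB} ✓
  I^B i → possible child types {A, AB} ✓
  i i → possible child types {A} ✗

I^A I^B, I^B I^B, I^B i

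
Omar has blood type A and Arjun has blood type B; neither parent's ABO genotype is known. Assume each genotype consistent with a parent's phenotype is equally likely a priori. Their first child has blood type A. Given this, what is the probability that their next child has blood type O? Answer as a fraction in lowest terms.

1/12

Possible genotypes: Omar ∈ {I^A I^A, I^A i}; Arjun ∈ {I^B I^B, I^B i}.
Weight each parental genotype pair by prior × P(type-A child):
  I^A I^A × I^B i: posterior weight 2/3; P(next child type O) = 0.
  I^A i × I^B i: posterior weight 1/3; P(next child type O) = 1/4.
Weighted sum = 1/12.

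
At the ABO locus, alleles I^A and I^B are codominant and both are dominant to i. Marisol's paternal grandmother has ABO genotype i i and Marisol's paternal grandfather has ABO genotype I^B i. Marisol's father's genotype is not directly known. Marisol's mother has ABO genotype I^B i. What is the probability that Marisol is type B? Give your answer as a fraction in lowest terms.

Marisol's father's ABO genotype from i i × I^B i: 1/2 I^B i, 1/2 i i.
Crossing each possibility with the mother I^B i and summing P(type B): 1/2·3/4 + 1/2·1/2 = 5/8.

5/8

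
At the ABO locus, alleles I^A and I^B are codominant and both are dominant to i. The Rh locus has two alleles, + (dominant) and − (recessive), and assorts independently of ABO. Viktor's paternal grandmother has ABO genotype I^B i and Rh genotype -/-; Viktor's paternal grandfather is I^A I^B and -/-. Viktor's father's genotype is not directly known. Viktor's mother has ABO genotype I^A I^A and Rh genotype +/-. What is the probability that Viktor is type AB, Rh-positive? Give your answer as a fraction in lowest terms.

1/4

Viktor's father's ABO genotype from I^B i × I^A I^B: 1/4 I^A I^B, 1/4 I^A i, 1/4 I^B I^B, 1/4 I^B i.
Crossing each possibility with the mother I^A I^A and summing P(type AB): 1/4·1/2 + 1/4·0 + 1/4·1 + 1/4·1/2 = 1/2.
Similarly for Rh via the father's Rh distribution: P(Rh+) = 1/2.
Independent loci: 1/2 × 1/2 = 1/4.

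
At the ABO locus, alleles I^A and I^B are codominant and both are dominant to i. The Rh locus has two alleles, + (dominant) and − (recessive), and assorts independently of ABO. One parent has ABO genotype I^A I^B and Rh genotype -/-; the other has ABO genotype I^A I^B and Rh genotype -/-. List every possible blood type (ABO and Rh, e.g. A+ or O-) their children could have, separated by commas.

Gametes from I^A I^B × I^A I^B give offspring ABO genotypes I^A I^A, I^A I^B, I^B I^B, i.e. phenotypes A, B, AB.
Rh cross -/- × -/- → phenotypes Rh-.
Combining independently: A-, B-, AB-.

A-, B-, AB-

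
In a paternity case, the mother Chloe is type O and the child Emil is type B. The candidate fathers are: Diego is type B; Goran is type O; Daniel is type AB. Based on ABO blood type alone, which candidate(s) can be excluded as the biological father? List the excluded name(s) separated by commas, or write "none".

A candidate is excluded only if no genotype consistent with his phenotype could produce a type B child with a type O mother.
Goran (type O): no genotype consistent with that phenotype can produce a type-B child with a type-O mother.

Goran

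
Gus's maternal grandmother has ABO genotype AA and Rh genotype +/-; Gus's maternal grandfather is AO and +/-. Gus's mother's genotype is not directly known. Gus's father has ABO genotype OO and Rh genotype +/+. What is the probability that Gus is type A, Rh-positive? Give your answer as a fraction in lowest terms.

Gus's mother's ABO genotype from AA × AO: 1/2 AA, 1/2 AO.
Crossing each possibility with the father OO and summing P(type A): 1/2·1 + 1/2·1/2 = 3/4.
Similarly for Rh via the mother's Rh distribution: P(Rh+) = 1.
Independent loci: 3/4 × 1 = 3/4.

3/4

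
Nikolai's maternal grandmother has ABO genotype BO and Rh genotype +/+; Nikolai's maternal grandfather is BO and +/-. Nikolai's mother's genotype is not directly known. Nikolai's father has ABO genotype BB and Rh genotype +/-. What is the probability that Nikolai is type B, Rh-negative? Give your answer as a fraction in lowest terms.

Nikolai's mother's ABO genotype from BO × BO: 1/4 BB, 1/2 BO, 1/4 OO.
Crossing each possibility with the father BB and summing P(type B): 1/4·1 + 1/2·1 + 1/4·1 = 1.
Similarly for Rh via the mother's Rh distribution: P(Rh-) = 1/8.
Independent loci: 1 × 1/8 = 1/8.

1/8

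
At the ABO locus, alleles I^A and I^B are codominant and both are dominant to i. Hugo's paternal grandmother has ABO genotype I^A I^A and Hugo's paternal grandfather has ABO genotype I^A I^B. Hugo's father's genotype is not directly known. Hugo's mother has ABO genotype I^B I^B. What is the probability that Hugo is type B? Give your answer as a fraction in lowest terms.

Hugo's father's ABO genotype from I^A I^A × I^A I^B: 1/2 I^A I^A, 1/2 I^A I^B.
Crossing each possibility with the mother I^B I^B and summing P(type B): 1/2·0 + 1/2·1/2 = 1/4.

1/4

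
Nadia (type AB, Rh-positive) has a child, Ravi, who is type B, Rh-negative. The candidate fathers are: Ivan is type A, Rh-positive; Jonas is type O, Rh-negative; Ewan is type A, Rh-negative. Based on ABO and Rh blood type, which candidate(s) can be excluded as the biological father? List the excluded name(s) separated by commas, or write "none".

none

A candidate is excluded only if no genotype consistent with his phenotype could produce a type B, Rh-negative child with a type AB, Rh-positive mother.
Every candidate has at least one consistent genotype combination, so none can be excluded.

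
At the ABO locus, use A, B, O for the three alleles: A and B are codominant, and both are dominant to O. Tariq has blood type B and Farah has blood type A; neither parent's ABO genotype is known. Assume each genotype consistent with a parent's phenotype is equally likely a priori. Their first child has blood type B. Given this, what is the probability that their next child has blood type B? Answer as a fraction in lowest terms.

5/12

Possible genotypes: Tariq ∈ {BB, BO}; Farah ∈ {AA, AO}.
Weight each parental genotype pair by prior × P(type-B child):
  BB × AO: posterior weight 2/3; P(next child type B) = 1/2.
  BO × AO: posterior weight 1/3; P(next child type B) = 1/4.
Weighted sum = 5/12.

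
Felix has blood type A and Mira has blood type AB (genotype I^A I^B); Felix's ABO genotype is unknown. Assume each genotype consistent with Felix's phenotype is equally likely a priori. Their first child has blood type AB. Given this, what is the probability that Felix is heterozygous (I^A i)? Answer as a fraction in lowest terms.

Possible genotypes: Felix ∈ {I^A I^A, I^A i}; Mira ∈ {I^A I^B}.
Weight each parental genotype pair by prior × P(type-AB child):
  I^A I^A × I^A I^B: posterior weight 2/3.
  I^A i × I^A I^B: posterior weight 1/3.
Sum the posterior weight over pairs where Felix is I^A i: 1/3.

1/3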